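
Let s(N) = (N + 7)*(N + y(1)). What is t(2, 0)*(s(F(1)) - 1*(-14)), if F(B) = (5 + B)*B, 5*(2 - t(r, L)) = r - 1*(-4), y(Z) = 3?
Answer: 524/5 ≈ 104.80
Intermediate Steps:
t(r, L) = 6/5 - r/5 (t(r, L) = 2 - (r - 1*(-4))/5 = 2 - (r + 4)/5 = 2 - (4 + r)/5 = 2 + (-4/5 - r/5) = 6/5 - r/5)
F(B) = B*(5 + B)
s(N) = (3 + N)*(7 + N) (s(N) = (N + 7)*(N + 3) = (7 + N)*(3 + N) = (3 + N)*(7 + N))
t(2, 0)*(s(F(1)) - 1*(-14)) = (6/5 - 1/5*2)*((21 + (1*(5 + 1))**2 + 10*(1*(5 + 1))) - 1*(-14)) = (6/5 - 2/5)*((21 + (1*6)**2 + 10*(1*6)) + 14) = 4*((21 + 6**2 + 10*6) + 14)/5 = 4*((21 + 36 + 60) + 14)/5 = 4*(117 + 14)/5 = (4/5)*131 = 524/5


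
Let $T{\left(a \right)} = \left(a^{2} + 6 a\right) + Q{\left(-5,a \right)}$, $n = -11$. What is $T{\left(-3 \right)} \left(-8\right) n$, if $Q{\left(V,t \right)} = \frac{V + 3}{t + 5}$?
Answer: $-880$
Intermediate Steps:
$Q{\left(V,t \right)} = \frac{3 + V}{5 + t}$
$T{\left(a \right)} = a^{2} - \frac{2}{5 + a} + 6 a$ ($T{\left(a \right)} = \left(a^{2} + 6 a\right) + \frac{3 - 5}{5 + a} = \left(a^{2} + 6 a\right) + \frac{1}{5 + a} \left(-2\right) = \left(a^{2} + 6 a\right) - \frac{2}{5 + a} = a^{2} - \frac{2}{5 + a} + 6 a$)
$T{\left(-3 \right)} \left(-8\right) n = \frac{-2 - 3 \left(5 - 3\right) \left(6 - 3\right)}{5 - 3} \left(-8\right) \left(-11\right) = \frac{-2 - 6 \cdot 3}{2} \left(-8\right) \left(-11\right) = \frac{-2 - 18}{2} \left(-8\right) \left(-11\right) = \frac{1}{2} \left(-20\right) \left(-8\right) \left(-11\right) = \left(-10\right) \left(-8\right) \left(-11\right) = 80 \left(-11\right) = -880$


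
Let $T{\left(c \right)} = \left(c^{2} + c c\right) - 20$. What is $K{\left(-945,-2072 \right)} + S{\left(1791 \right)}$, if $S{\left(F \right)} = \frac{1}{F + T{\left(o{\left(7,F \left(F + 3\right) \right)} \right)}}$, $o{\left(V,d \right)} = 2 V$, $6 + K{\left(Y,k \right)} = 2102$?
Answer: $\frac{4533649}{2163} \approx 2096.0$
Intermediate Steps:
$K{\left(Y,k \right)} = 2096$ ($K{\left(Y,k \right)} = -6 + 2102 = 2096$)
$T{\left(c \right)} = -20 + 2 c^{2}$ ($T{\left(c \right)} = \left(c^{2} + c^{2}\right) - 20 = 2 c^{2} - 20 = -20 + 2 c^{2}$)
$S{\left(F \right)} = \frac{1}{372 + F}$ ($S{\left(F \right)} = \frac{1}{F - \left(20 - 2 \left(2 \cdot 7\right)^{2}\right)} = \frac{1}{F - \left(20 - 2 \cdot 14^{2}\right)} = \frac{1}{F + \left(-20 + 2 \cdot 196\right)} = \frac{1}{F + \left(-20 + 392\right)} = \frac{1}{F + 372} = \frac{1}{372 + F}$)
$K{\left(-945,-2072 \right)} + S{\left(1791 \right)} = 2096 + \frac{1}{372 + 1791} = 2096 + \frac{1}{2163} = \frac{4533649}{2163}$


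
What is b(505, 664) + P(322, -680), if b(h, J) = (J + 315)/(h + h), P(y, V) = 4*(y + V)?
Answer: -1445341/1010 ≈ -1431.0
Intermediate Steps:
P(y, V) = 4*V + 4*y (P(y, V) = 4*(V + y) = 4*V + 4*y)
b(h, J) = (315 + J)/(2*h) (b(h, J) = (315 + J)/((2*h)) = (315 + J)*(1/(2*h)) = (315 + J)/(2*h))
b(505, 664) + P(322, -680) = (½)*(315 + 664)/505 + (4*(-680) + 4*322) = (½)*(1/505)*979 + (-2720 + 1288) = 979/1010 - 1432 = -1445341/1010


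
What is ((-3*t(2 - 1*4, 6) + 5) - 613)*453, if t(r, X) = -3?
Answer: -271347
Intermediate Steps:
((-3*t(2 - 1*4, 6) + 5) - 613)*453 = ((-3*(-3) + 5) - 613)*453 = ((9 + 5) - 613)*453 = (14 - 613)*453 = -599*453 = -271347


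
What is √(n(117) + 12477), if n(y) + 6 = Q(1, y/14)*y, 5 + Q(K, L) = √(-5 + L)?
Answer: √(2329656 + 1638*√658)/14 ≈ 110.00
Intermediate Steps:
Q(K, L) = -5 + √(-5 + L)
n(y) = -6 + y*(-5 + √(-5 + y/14)) (n(y) = -6 + (-5 + √(-5 + y/14))*y = -6 + y*(-5 + √(-5 + y/14)))
√(n(117) + 12477) = √((-6 + (1/14)*117*(-70 + √(-980 + 14*117))) + 12477) = √((-6 + (1/14)*117*(-70 + √(-980 + 1638))) + 12477) = √((-6 + (1/14)*117*(-70 + √658)) + 12477) = √((-6 + (-585 + 117*√658/14)) + 12477) = √((-591 + 117*√658/14) + 12477) = √(11886 + 117*√658/14)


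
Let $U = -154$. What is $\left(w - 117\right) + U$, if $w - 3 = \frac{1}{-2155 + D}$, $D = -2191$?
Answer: $- \frac{1164729}{4346} \approx -268.0$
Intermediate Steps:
$w = \frac{13037}{4346}$ ($w = 3 + \frac{1}{-2155 - 2191} = 3 + \frac{1}{-4346} = 3 - \frac{1}{4346} = \frac{13037}{4346} \approx 2.9998$)
$\left(w - 117\right) + U = \left(\frac{13037}{4346} - 117\right) - 154 = - \frac{495445}{4346} - 154 = - \frac{1164729}{4346}$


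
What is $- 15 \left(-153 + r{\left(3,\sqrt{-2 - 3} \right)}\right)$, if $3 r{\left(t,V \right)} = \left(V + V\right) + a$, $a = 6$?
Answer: $2265 - 10 i \sqrt{5} \approx 2265.0 - 22.361 i$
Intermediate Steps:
$r{\left(t,V \right)} = 2 + \frac{2 V}{3}$ ($r{\left(t,V \right)} = \frac{\left(V + V\right) + 6}{3} = \frac{2 V + 6}{3} = \frac{6 + 2 V}{3} = 2 + \frac{2 V}{3}$)
$- 15 \left(-153 + r{\left(3,\sqrt{-2 - 3} \right)}\right) = - 15 \left(-153 + \left(2 + \frac{2 \sqrt{-2 - 3}}{3}\right)\right) = - 15 \left(-153 + \left(2 + \frac{2 \sqrt{-5}}{3}\right)\right) = - 15 \left(-153 + \left(2 + \frac{2 i \sqrt{5}}{3}\right)\right) = - 15 \left(-151 + \frac{2 i \sqrt{5}}{3}\right) = 2265 - 10 i \sqrt{5}$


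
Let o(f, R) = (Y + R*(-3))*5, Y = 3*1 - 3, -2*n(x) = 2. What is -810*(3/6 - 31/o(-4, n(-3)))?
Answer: 1269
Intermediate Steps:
n(x) = -1 (n(x) = -½*2 = -1)
Y = 0 (Y = 3 - 3 = 0)
o(f, R) = -15*R (o(f, R) = (0 + R*(-3))*5 = (0 - 3*R)*5 = -3*R*5 = -15*R)
-810*(3/6 - 31/o(-4, n(-3))) = -810*(3/6 - 31/((-15*(-1)))) = -810*(3*(⅙) - 31/15) = -810*(½ - 31*1/15) = -810*(½ - 31/15) = -810*(-47/30) = 1269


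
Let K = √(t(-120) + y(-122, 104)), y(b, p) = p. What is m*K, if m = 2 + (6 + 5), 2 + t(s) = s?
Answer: 39*I*√2 ≈ 55.154*I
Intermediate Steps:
t(s) = -2 + s
m = 13 (m = 2 + 11 = 13)
K = 3*I*√2 (K = √((-2 - 120) + 104) = √(-122 + 104) = √(-18) = 3*I*√2 ≈ 4.2426*I)
m*K = 13*(3*I*√2) = 39*I*√2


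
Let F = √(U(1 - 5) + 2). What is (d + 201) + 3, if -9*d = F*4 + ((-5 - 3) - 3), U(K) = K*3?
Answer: 1847/9 - 4*I*√10/9 ≈ 205.22 - 1.4055*I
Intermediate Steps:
U(K) = 3*K
F = I*√10 (F = √(3*(1 - 5) + 2) = √(3*(-4) + 2) = √(-12 + 2) = √(-10) = I*√10 ≈ 3.1623*I)
d = 11/9 - 4*I*√10/9 (d = -((I*√10)*4 + ((-5 - 3) - 3))/9 = -(4*I*√10 + (-8 - 3))/9 = -(4*I*√10 - 11)/9 = -(-11 + 4*I*√10)/9 = 11/9 - 4*I*√10/9 ≈ 1.2222 - 1.4055*I)
(d + 201) + 3 = ((11/9 - 4*I*√10/9) + 201) + 3 = (1820/9 - 4*I*√10/9) + 3 = 1847/9 - 4*I*√10/9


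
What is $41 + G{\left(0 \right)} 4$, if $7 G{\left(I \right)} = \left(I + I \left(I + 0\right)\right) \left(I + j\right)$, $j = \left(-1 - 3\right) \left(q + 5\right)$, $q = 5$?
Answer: $41$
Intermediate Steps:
$j = -40$ ($j = \left(-1 - 3\right) \left(5 + 5\right) = \left(-4\right) 10 = -40$)
$G{\left(I \right)} = \frac{\left(-40 + I\right) \left(I + I^{2}\right)}{7}$ ($G{\left(I \right)} = \frac{\left(I + I \left(I + 0\right)\right) \left(I - 40\right)}{7} = \frac{\left(I + I I\right) \left(-40 + I\right)}{7} = \frac{\left(I + I^{2}\right) \left(-40 + I\right)}{7} = \frac{\left(-40 + I\right) \left(I + I^{2}\right)}{7}$)
$41 + G{\left(0 \right)} 4 = 41 + \frac{1}{7} \cdot 0 \left(-40 + 0^{2} - 0\right) 4 = 41 + \frac{1}{7} \cdot 0 \left(-40 + 0 + 0\right) 4 = 41 + \frac{1}{7} \cdot 0 \left(-40\right) 4 = 41 + 0 \cdot 4 = 41 + 0 = 41$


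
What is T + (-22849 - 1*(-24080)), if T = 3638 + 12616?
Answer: 17485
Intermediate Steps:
T = 16254
T + (-22849 - 1*(-24080)) = 16254 + (-22849 - 1*(-24080)) = 16254 + (-22849 + 24080) = 16254 + 1231 = 17485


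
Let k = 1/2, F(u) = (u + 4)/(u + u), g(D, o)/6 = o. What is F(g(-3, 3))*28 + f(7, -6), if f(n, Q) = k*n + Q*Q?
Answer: 1019/18 ≈ 56.611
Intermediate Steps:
g(D, o) = 6*o
F(u) = (4 + u)/(2*u) (F(u) = (4 + u)/((2*u)) = (4 + u)*(1/(2*u)) = (4 + u)/(2*u))
k = ½ ≈ 0.50000
f(n, Q) = Q² + n/2 (f(n, Q) = n/2 + Q*Q = n/2 + Q² = Q² + n/2)
F(g(-3, 3))*28 + f(7, -6) = ((4 + 6*3)/(2*((6*3))))*28 + ((-6)² + (½)*7) = ((½)*(4 + 18)/18)*28 + (36 + 7/2) = ((½)*(1/18)*22)*28 + 79/2 = (11/18)*28 + 79/2 = 154/9 + 79/2 = 1019/18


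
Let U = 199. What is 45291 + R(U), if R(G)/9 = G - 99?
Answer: 46191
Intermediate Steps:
R(G) = -891 + 9*G (R(G) = 9*(G - 99) = 9*(-99 + G) = -891 + 9*G)
45291 + R(U) = 45291 + (-891 + 9*199) = 45291 + (-891 + 1791) = 45291 + 900 = 46191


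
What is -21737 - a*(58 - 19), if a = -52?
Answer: -19709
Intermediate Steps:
-21737 - a*(58 - 19) = -21737 - (-52)*(58 - 19) = -21737 - (-52)*39 = -21737 - 1*(-2028) = -21737 + 2028 = -19709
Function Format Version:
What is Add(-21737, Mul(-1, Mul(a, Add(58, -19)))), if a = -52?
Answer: -19709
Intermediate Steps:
Add(-21737, Mul(-1, Mul(a, Add(58, -19)))) = Add(-21737, Mul(-1, Mul(-52, Add(58, -19)))) = Add(-21737, Mul(-1, Mul(-52, 39))) = Add(-21737, Mul(-1, -2028)) = Add(-21737, 2028) = -19709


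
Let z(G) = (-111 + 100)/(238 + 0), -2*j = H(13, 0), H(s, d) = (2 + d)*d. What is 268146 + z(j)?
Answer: 63818737/238 ≈ 2.6815e+5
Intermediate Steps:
H(s, d) = d*(2 + d)
j = 0 (j = -0*(2 + 0) = -0*2 = -½*0 = 0)
z(G) = -11/238
268146 + z(j) = 268146 - 11/238 = 63818737/238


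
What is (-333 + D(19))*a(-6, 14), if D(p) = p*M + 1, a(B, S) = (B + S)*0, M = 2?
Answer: 0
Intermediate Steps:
a(B, S) = 0
D(p) = 1 + 2*p (D(p) = p*2 + 1 = 2*p + 1 = 1 + 2*p)
(-333 + D(19))*a(-6, 14) = (-333 + (1 + 2*19))*0 = (-333 + (1 + 38))*0 = (-333 + 39)*0 = -294*0 = 0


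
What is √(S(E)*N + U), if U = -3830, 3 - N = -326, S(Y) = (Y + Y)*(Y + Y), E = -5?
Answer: 3*√3230 ≈ 170.50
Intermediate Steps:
S(Y) = 4*Y² (S(Y) = (2*Y)*(2*Y) = 4*Y²)
N = 329 (N = 3 - 1*(-326) = 3 + 326 = 329)
√(S(E)*N + U) = √((4*(-5)²)*329 - 3830) = √((4*25)*329 - 3830) = √(100*329 - 3830) = √(32900 - 3830) = √29070 = 3*√3230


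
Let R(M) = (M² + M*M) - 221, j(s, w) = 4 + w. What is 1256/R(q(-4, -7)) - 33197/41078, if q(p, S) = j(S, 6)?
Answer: -52291105/862638 ≈ -60.618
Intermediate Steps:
q(p, S) = 10 (q(p, S) = 4 + 6 = 10)
R(M) = -221 + 2*M² (R(M) = (M² + M²) - 221 = 2*M² - 221 = -221 + 2*M²)
1256/R(q(-4, -7)) - 33197/41078 = 1256/(-221 + 2*10²) - 33197/41078 = 1256/(-221 + 2*100) - 33197*1/41078 = 1256/(-221 + 200) - 33197/41078 = 1256/(-21) - 33197/41078 = 1256*(-1/21) - 33197/41078 = -1256/21 - 33197/41078 = -52291105/862638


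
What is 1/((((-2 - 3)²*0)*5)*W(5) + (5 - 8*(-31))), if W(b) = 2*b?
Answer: 1/253 ≈ 0.0039526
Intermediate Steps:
1/((((-2 - 3)²*0)*5)*W(5) + (5 - 8*(-31))) = 1/((((-2 - 3)²*0)*5)*(2*5) + (5 - 8*(-31))) = 1/((((-5)²*0)*5)*10 + (5 + 248)) = 1/(((25*0)*5)*10 + 253) = 1/((0*5)*10 + 253) = 1/(0*10 + 253) = 1/(0 + 253) = 1/253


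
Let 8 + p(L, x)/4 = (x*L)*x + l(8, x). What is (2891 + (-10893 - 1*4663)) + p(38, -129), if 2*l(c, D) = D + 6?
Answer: 2516489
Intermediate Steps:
l(c, D) = 3 + D/2 (l(c, D) = (D + 6)/2 = (6 + D)/2 = 3 + D/2)
p(L, x) = -20 + 2*x + 4*L*x**2 (p(L, x) = -32 + 4*((x*L)*x + (3 + x/2)) = -32 + 4*((L*x)*x + (3 + x/2)) = -32 + 4*(L*x**2 + (3 + x/2)) = -32 + 4*(3 + x/2 + L*x**2) = -32 + (12 + 2*x + 4*L*x**2) = -20 + 2*x + 4*L*x**2)
(2891 + (-10893 - 1*4663)) + p(38, -129) = (2891 + (-10893 - 1*4663)) + (-20 + 2*(-129) + 4*38*(-129)**2) = (2891 + (-10893 - 4663)) + (-20 - 258 + 4*38*16641) = (2891 - 15556) + (-20 - 258 + 2529432) = -12665 + 2529154 = 2516489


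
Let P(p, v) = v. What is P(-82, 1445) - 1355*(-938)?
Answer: 1272435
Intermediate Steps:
P(-82, 1445) - 1355*(-938) = 1445 - 1355*(-938) = 1445 + 1270990 = 1272435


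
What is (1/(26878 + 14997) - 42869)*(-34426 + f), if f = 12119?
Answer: 40044174015818/41875 ≈ 9.5628e+8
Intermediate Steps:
(1/(26878 + 14997) - 42869)*(-34426 + f) = (1/(26878 + 14997) - 42869)*(-34426 + 12119) = (1/41875 - 42869)*(-22307) = -1795139374/41875*(-22307) = 40044174015818/41875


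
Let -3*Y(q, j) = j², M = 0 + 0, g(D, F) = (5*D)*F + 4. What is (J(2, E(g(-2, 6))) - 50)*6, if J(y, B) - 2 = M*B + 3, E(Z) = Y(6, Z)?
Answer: -270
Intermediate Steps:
g(D, F) = 4 + 5*D*F (g(D, F) = 5*D*F + 4 = 4 + 5*D*F)
M = 0
Y(q, j) = -j²/3
E(Z) = -Z²/3
J(y, B) = 5 (J(y, B) = 2 + (0*B + 3) = 2 + (0 + 3) = 2 + 3 = 5)
(J(2, E(g(-2, 6))) - 50)*6 = (5 - 50)*6 = -45*6 = -270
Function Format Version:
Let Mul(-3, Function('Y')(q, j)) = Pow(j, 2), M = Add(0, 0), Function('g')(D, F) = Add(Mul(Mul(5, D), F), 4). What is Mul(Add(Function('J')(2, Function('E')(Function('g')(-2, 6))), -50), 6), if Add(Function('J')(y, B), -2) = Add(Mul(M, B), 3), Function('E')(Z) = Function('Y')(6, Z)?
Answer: -270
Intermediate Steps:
Function('g')(D, F) = Add(4, Mul(5, D, F)) (Function('g')(D, F) = Add(Mul(5, D, F), 4) = Add(4, Mul(5, D, F)))
M = 0
Function('Y')(q, j) = Mul(Rational(-1, 3), Pow(j, 2))
Function('E')(Z) = Mul(Rational(-1, 3), Pow(Z, 2))
Function('J')(y, B) = 5 (Function('J')(y, B) = Add(2, Add(Mul(0, B), 3)) = Add(2, Add(0, 3)) = Add(2, 3) = 5)
Mul(Add(Function('J')(2, Function('E')(Function('g')(-2, 6))), -50), 6) = Mul(Add(5, -50), 6) = Mul(-45, 6) = -270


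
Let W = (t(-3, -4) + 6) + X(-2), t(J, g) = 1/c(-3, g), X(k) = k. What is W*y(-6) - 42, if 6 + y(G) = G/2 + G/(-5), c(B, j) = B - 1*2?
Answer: -1791/25 ≈ -71.640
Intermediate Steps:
c(B, j) = -2 + B (c(B, j) = B - 2 = -2 + B)
y(G) = -6 + 3*G/10 (y(G) = -6 + (G/2 + G/(-5)) = -6 + (G*(1/2) + G*(-1/5)) = -6 + (G/2 - G/5) = -6 + 3*G/10)
t(J, g) = -1/5 (t(J, g) = 1/(-2 - 3) = 1/(-5) = -1/5)
W = 19/5 (W = (-1/5 + 6) - 2 = 29/5 - 2 = 19/5 ≈ 3.8000)
W*y(-6) - 42 = 19*(-6 + (3/10)*(-6))/5 - 42 = 19*(-6 - 9/5)/5 - 42 = (19/5)*(-39/5) - 42 = -741/25 - 42 = -1791/25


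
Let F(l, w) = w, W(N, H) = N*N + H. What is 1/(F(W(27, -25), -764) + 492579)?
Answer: 1/491815 ≈ 2.0333e-6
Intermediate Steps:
W(N, H) = H + N² (W(N, H) = N² + H = H + N²)
1/(F(W(27, -25), -764) + 492579) = 1/(-764 + 492579) = 1/491815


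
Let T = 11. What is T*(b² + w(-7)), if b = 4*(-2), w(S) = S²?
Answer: 1243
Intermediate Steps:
b = -8
T*(b² + w(-7)) = 11*((-8)² + (-7)²) = 11*(64 + 49) = 11*113 = 1243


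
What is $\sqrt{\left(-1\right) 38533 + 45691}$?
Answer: $\sqrt{7158} \approx 84.605$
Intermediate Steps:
$\sqrt{\left(-1\right) 38533 + 45691} = \sqrt{-38533 + 45691} = \sqrt{7158}$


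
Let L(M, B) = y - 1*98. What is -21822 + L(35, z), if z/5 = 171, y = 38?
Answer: -21882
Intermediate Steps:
z = 855 (z = 5*171 = 855)
L(M, B) = -60 (L(M, B) = 38 - 1*98 = 38 - 98 = -60)
-21822 + L(35, z) = -21822 - 60 = -21882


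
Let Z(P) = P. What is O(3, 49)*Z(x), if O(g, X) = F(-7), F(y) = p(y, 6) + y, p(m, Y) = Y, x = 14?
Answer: -14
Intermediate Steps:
F(y) = 6 + y
O(g, X) = -1 (O(g, X) = 6 - 7 = -1)
O(3, 49)*Z(x) = -1*14 = -14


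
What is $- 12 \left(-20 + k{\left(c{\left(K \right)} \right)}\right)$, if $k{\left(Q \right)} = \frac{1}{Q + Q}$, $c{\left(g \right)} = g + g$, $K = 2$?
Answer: $\frac{477}{2} \approx 238.5$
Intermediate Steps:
$c{\left(g \right)} = 2 g$
$k{\left(Q \right)} = \frac{1}{2 Q}$
$- 12 \left(-20 + k{\left(c{\left(K \right)} \right)}\right) = - 12 \left(-20 + \frac{1}{2 \cdot 2 \cdot 2}\right) = - 12 \left(-20 + \frac{1}{2 \cdot 4}\right) = - 12 \left(-20 + \frac{1}{2} \cdot \frac{1}{4}\right) = - 12 \left(-20 + \frac{1}{8}\right) = \left(-12\right) \left(- \frac{159}{8}\right) = \frac{477}{2}$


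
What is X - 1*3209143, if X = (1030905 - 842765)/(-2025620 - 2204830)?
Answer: -1357611919249/423045 ≈ -3.2091e+6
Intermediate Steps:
X = -18814/423045 (X = 188140/(-4230450) = 188140*(-1/4230450) = -18814/423045 ≈ -0.044473)
X - 1*3209143 = -18814/423045 - 1*3209143 = -18814/423045 - 3209143 = -1357611919249/423045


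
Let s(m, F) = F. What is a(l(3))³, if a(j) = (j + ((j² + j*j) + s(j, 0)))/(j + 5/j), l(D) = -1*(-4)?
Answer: 110592/343 ≈ 322.43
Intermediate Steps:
l(D) = 4
a(j) = (j + 2*j²)/(j + 5/j) (a(j) = (j + ((j² + j*j) + 0))/(j + 5/j) = (j + ((j² + j²) + 0))/(j + 5/j) = (j + (2*j² + 0))/(j + 5/j) = (j + 2*j²)/(j + 5/j))
a(l(3))³ = (4²*(1 + 2*4)/(5 + 4²))³ = (16*(1 + 8)/(5 + 16))³ = (16*9/21)³ = (16*(1/21)*9)³ = (48/7)³ = 110592/343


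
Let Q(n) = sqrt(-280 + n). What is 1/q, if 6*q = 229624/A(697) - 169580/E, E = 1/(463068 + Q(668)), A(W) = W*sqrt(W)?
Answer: 1457427/(4*(-4768644756149370 - 20595872555*sqrt(97) + 28703*sqrt(697))) ≈ -7.6404e-11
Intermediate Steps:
A(W) = W**(3/2)
E = 1/(463068 + 2*sqrt(97)) (E = 1/(463068 + sqrt(-280 + 668)) = 1/(463068 + sqrt(388)) = 1/(463068 + 2*sqrt(97)) ≈ 2.1594e-6)
q = -84790/(3*(115767/53607993059 - sqrt(97)/107215986118)) + 114812*sqrt(697)/1457427 (q = (229624/(697**(3/2)) - 169580/(115767/53607993059 - sqrt(97)/107215986118))/6 = (229624/((697*sqrt(697))) - 169580/(115767/53607993059 - sqrt(97)/107215986118))/6 = (229624*(sqrt(697)/485809) - 169580/(115767/53607993059 - sqrt(97)/107215986118))/6 = (229624*sqrt(697)/485809 - 169580/(115767/53607993059 - sqrt(97)/107215986118))/6 = (-169580/(115767/53607993059 - sqrt(97)/107215986118) + 229624*sqrt(697)/485809)/6 = -84790/(3*(115767/53607993059 - sqrt(97)/107215986118)) + 114812*sqrt(697)/1457427 ≈ -1.3088e+10)
1/q = 1/(-13087845240 - 169580*sqrt(97)/3 + 114812*sqrt(697)/1457427)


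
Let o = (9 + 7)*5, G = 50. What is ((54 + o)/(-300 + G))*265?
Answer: -3551/25 ≈ -142.04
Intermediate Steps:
o = 80 (o = 16*5 = 80)
((54 + o)/(-300 + G))*265 = ((54 + 80)/(-300 + 50))*265 = (134/(-250))*265 = (134*(-1/250))*265 = -67/125*265 = -3551/25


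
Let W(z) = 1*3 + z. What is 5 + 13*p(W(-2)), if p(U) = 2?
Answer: 31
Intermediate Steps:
W(z) = 3 + z
5 + 13*p(W(-2)) = 5 + 13*2 = 5 + 26 = 31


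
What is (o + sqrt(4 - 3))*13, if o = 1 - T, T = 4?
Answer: -26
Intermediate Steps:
o = -3 (o = 1 - 1*4 = 1 - 4 = -3)
(o + sqrt(4 - 3))*13 = (-3 + sqrt(4 - 3))*13 = (-3 + sqrt(1))*13 = (-3 + 1)*13 = -2*13 = -26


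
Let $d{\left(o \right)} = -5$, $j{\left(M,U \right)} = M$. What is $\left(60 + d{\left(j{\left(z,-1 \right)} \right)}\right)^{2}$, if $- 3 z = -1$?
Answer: $3025$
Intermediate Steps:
$z = \frac{1}{3}$ ($z = \left(- \frac{1}{3}\right) \left(-1\right) = \frac{1}{3} \approx 0.33333$)
$\left(60 + d{\left(j{\left(z,-1 \right)} \right)}\right)^{2} = \left(60 - 5\right)^{2} = 55^{2} = 3025$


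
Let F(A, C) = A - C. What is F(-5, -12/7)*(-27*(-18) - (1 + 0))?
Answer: -11155/7 ≈ -1593.6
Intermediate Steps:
F(-5, -12/7)*(-27*(-18) - (1 + 0)) = (-5 - (-12)/7)*(-27*(-18) - (1 + 0)) = (-5 - (-12)/7)*(486 - 1*1) = (-5 - 1*(-12/7))*(486 - 1) = (-5 + 12/7)*485 = -23/7*485 = -11155/7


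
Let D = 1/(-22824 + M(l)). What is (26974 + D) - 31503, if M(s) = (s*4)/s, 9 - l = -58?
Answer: -103351781/22820 ≈ -4529.0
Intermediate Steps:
l = 67 (l = 9 - 1*(-58) = 9 + 58 = 67)
M(s) = 4 (M(s) = (4*s)/s = 4)
D = -1/22820 (D = 1/(-22824 + 4) = 1/(-22820) = -1/22820 ≈ -4.3821e-5)
(26974 + D) - 31503 = (26974 - 1/22820) - 31503 = 615546679/22820 - 31503 = -103351781/22820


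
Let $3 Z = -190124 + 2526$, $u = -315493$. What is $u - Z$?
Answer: $- \frac{758881}{3} \approx -2.5296 \cdot 10^{5}$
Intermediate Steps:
$Z = - \frac{187598}{3}$ ($Z = \frac{-190124 + 2526}{3} = \frac{1}{3} \left(-187598\right) = - \frac{187598}{3} \approx -62533.0$)
$u - Z = -315493 - - \frac{187598}{3} = -315493 + \frac{187598}{3} = - \frac{758881}{3}$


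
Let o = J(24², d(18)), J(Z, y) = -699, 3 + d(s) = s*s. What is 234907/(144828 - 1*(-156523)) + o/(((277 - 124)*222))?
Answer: 2589402271/3411896022 ≈ 0.75893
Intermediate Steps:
d(s) = -3 + s² (d(s) = -3 + s*s = -3 + s²)
o = -699
234907/(144828 - 1*(-156523)) + o/(((277 - 124)*222)) = 234907/(144828 - 1*(-156523)) - 699*1/(222*(277 - 124)) = 234907/(144828 + 156523) - 699/(153*222) = 234907/301351 - 699/33966 = 234907*(1/301351) - 699*1/33966 = 234907/301351 - 233/11322 = 2589402271/3411896022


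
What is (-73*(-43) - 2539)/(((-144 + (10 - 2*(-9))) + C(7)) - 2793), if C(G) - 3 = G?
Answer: -600/2899 ≈ -0.20697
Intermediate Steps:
C(G) = 3 + G
(-73*(-43) - 2539)/(((-144 + (10 - 2*(-9))) + C(7)) - 2793) = (-73*(-43) - 2539)/(((-144 + (10 - 2*(-9))) + (3 + 7)) - 2793) = (3139 - 2539)/(((-144 + (10 + 18)) + 10) - 2793) = 600/(((-144 + 28) + 10) - 2793) = 600/((-116 + 10) - 2793) = 600/(-106 - 2793) = 600/(-2899) = 600*(-1/2899) = -600/2899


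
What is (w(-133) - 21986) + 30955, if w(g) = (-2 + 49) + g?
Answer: 8883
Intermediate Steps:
w(g) = 47 + g
(w(-133) - 21986) + 30955 = ((47 - 133) - 21986) + 30955 = (-86 - 21986) + 30955 = -22072 + 30955 = 8883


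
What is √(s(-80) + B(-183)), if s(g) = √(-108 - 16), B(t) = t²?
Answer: √(33489 + 2*I*√31) ≈ 183.0 + 0.03*I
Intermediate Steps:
s(g) = 2*I*√31 (s(g) = √(-124) = 2*I*√31)
√(s(-80) + B(-183)) = √(2*I*√31 + (-183)²) = √(2*I*√31 + 33489) = √(33489 + 2*I*√31)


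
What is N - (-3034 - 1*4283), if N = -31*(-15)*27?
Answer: 19872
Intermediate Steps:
N = 12555 (N = 465*27 = 12555)
N - (-3034 - 1*4283) = 12555 - (-3034 - 1*4283) = 12555 - (-3034 - 4283) = 12555 - 1*(-7317) = 12555 + 7317 = 19872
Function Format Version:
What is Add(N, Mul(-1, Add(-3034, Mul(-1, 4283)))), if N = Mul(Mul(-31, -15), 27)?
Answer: 19872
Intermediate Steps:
N = 12555 (N = Mul(465, 27) = 12555)
Add(N, Mul(-1, Add(-3034, Mul(-1, 4283)))) = Add(12555, Mul(-1, Add(-3034, Mul(-1, 4283)))) = Add(12555, Mul(-1, Add(-3034, -4283))) = Add(12555, Mul(-1, -7317)) = Add(12555, 7317) = 19872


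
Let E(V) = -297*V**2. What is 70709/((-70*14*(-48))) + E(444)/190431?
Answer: -33835780421/110591040 ≈ -305.95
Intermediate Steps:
70709/((-70*14*(-48))) + E(444)/190431 = 70709/((-70*14*(-48))) - 297*444**2/190431 = 70709/((-980*(-48))) - 297*197136*(1/190431) = 70709/47040 - 58549392*1/190431 = 70709*(1/47040) - 722832/2351 = 70709/47040 - 722832/2351 = -33835780421/110591040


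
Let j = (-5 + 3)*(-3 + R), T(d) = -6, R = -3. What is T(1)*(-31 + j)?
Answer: 114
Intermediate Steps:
j = 12 (j = (-5 + 3)*(-3 - 3) = -2*(-6) = 12)
T(1)*(-31 + j) = -6*(-31 + 12) = -6*(-19) = 114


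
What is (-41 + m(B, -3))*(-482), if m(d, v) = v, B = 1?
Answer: 21208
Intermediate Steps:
(-41 + m(B, -3))*(-482) = (-41 - 3)*(-482) = -44*(-482) = 21208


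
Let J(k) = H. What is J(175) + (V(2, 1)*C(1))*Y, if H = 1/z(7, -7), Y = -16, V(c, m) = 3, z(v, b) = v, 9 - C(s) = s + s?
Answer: -2351/7 ≈ -335.86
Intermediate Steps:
C(s) = 9 - 2*s (C(s) = 9 - (s + s) = 9 - 2*s)
H = ⅐ (H = 1/7 = ⅐ ≈ 0.14286)
J(k) = ⅐
J(175) + (V(2, 1)*C(1))*Y = ⅐ + (3*(9 - 2*1))*(-16) = ⅐ + (3*(9 - 2))*(-16) = ⅐ + (3*7)*(-16) = ⅐ + 21*(-16) = ⅐ - 336 = -2351/7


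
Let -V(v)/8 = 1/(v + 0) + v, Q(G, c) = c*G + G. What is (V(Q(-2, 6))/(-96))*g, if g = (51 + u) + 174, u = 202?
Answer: -12017/24 ≈ -500.71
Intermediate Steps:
Q(G, c) = G + G*c (Q(G, c) = G*c + G = G + G*c)
g = 427 (g = (51 + 202) + 174 = 253 + 174 = 427)
V(v) = -8*v - 8/v (V(v) = -8*(1/(v + 0) + v) = -8*(1/v + v) = -8*(v + 1/v) = -8*v - 8/v)
(V(Q(-2, 6))/(-96))*g = ((-(-16)*(1 + 6) - 8*(-1/(2*(1 + 6))))/(-96))*427 = ((-(-16)*7 - 8/((-2*7)))*(-1/96))*427 = ((-8*(-14) - 8/(-14))*(-1/96))*427 = ((112 - 8*(-1/14))*(-1/96))*427 = ((112 + 4/7)*(-1/96))*427 = ((788/7)*(-1/96))*427 = -197/168*427 = -12017/24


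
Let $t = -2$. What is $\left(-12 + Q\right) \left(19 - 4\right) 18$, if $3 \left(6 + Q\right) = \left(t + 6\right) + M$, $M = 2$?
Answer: $-4320$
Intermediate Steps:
$Q = -4$ ($Q = -6 + \frac{\left(-2 + 6\right) + 2}{3} = -6 + \frac{4 + 2}{3} = -6 + \frac{1}{3} \cdot 6 = -6 + 2 = -4$)
$\left(-12 + Q\right) \left(19 - 4\right) 18 = \left(-12 - 4\right) \left(19 - 4\right) 18 = - 16 \left(19 - 4\right) 18 = \left(-16\right) 15 \cdot 18 = \left(-240\right) 18 = -4320$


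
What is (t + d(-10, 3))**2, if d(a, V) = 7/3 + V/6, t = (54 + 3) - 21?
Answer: 54289/36 ≈ 1508.0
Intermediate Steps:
t = 36 (t = 57 - 21 = 36)
d(a, V) = 7/3 + V/6 (d(a, V) = 7*(1/3) + V*(1/6) = 7/3 + V/6)
(t + d(-10, 3))**2 = (36 + (7/3 + (1/6)*3))**2 = (36 + (7/3 + 1/2))**2 = (36 + 17/6)**2 = (233/6)**2 = 54289/36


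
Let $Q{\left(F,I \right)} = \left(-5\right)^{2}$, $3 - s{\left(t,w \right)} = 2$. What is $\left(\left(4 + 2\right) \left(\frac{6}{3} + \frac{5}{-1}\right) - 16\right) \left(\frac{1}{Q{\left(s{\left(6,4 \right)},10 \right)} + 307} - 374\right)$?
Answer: $\frac{2110839}{166} \approx 12716.0$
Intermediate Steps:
$s{\left(t,w \right)} = 1$ ($s{\left(t,w \right)} = 3 - 2 = 1$)
$Q{\left(F,I \right)} = 25$
$\left(\left(4 + 2\right) \left(\frac{6}{3} + \frac{5}{-1}\right) - 16\right) \left(\frac{1}{Q{\left(s{\left(6,4 \right)},10 \right)} + 307} - 374\right) = \left(\left(4 + 2\right) \left(\frac{6}{3} + \frac{5}{-1}\right) - 16\right) \left(\frac{1}{25 + 307} - 374\right) = \left(6 \left(6 \cdot \frac{1}{3} + 5 \left(-1\right)\right) - 16\right) \left(\frac{1}{332} - 374\right) = \left(6 \left(2 - 5\right) - 16\right) \left(\frac{1}{332} - 374\right) = \left(6 \left(-3\right) - 16\right) \left(- \frac{124167}{332}\right) = \left(-18 - 16\right) \left(- \frac{124167}{332}\right) = \left(-34\right) \left(- \frac{124167}{332}\right) = \frac{2110839}{166}$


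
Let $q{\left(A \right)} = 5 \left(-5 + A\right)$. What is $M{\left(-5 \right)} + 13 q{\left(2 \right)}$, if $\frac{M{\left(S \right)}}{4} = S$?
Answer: $-215$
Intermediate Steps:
$M{\left(S \right)} = 4 S$
$q{\left(A \right)} = -25 + 5 A$
$M{\left(-5 \right)} + 13 q{\left(2 \right)} = 4 \left(-5\right) + 13 \left(-25 + 5 \cdot 2\right) = -20 + 13 \left(-25 + 10\right) = -20 + 13 \left(-15\right) = -20 - 195 = -215$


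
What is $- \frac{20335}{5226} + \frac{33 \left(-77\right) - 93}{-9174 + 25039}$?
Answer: $- \frac{336380059}{82910490} \approx -4.0571$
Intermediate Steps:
$- \frac{20335}{5226} + \frac{33 \left(-77\right) - 93}{-9174 + 25039} = \left(-20335\right) \frac{1}{5226} + \frac{-2541 - 93}{15865} = - \frac{20335}{5226} - \frac{2634}{15865} = - \frac{336380059}{82910490}$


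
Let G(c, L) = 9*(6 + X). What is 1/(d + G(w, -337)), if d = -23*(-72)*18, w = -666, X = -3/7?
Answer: 7/209007 ≈ 3.3492e-5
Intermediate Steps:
X = -3/7 (X = -3*1/7 = -3/7 ≈ -0.42857)
d = 29808 (d = 1656*18 = 29808)
G(c, L) = 351/7 (G(c, L) = 9*(6 - 3/7) = 9*(39/7) = 351/7)
1/(d + G(w, -337)) = 1/(29808 + 351/7) = 1/(209007/7) = 7/209007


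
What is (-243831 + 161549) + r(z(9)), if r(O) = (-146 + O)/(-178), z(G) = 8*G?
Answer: -7323061/89 ≈ -82282.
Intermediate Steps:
r(O) = 73/89 - O/178 (r(O) = (-146 + O)*(-1/178) = 73/89 - O/178)
(-243831 + 161549) + r(z(9)) = (-243831 + 161549) + (73/89 - 4*9/89) = -82282 + (73/89 - 1/178*72) = -82282 + (73/89 - 36/89) = -82282 + 37/89 = -7323061/89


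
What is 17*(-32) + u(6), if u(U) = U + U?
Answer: -532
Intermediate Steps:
u(U) = 2*U
17*(-32) + u(6) = 17*(-32) + 2*6 = -544 + 12 = -532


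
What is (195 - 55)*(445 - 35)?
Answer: 57400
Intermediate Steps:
(195 - 55)*(445 - 35) = 140*410 = 57400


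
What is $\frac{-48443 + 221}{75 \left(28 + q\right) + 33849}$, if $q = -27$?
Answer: $- \frac{8037}{5654} \approx -1.4215$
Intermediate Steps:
$\frac{-48443 + 221}{75 \left(28 + q\right) + 33849} = \frac{-48443 + 221}{75 \left(28 - 27\right) + 33849} = - \frac{48222}{75 \cdot 1 + 33849} = - \frac{48222}{75 + 33849} = - \frac{48222}{33924} = \left(-48222\right) \frac{1}{33924} = - \frac{8037}{5654}$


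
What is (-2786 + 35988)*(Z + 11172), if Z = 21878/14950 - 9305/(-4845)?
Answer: 206737052389964/557175 ≈ 3.7104e+8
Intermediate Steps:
Z = 24510866/7243275 (Z = 21878*(1/14950) - 9305*(-1/4845) = 10939/7475 + 1861/969 = 24510866/7243275 ≈ 3.3839)
(-2786 + 35988)*(Z + 11172) = (-2786 + 35988)*(24510866/7243275 + 11172) = 33202*(80946379166/7243275) = 206737052389964/557175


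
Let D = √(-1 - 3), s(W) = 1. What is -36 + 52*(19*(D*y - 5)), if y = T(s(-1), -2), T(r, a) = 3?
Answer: -4976 + 5928*I ≈ -4976.0 + 5928.0*I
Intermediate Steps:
D = 2*I (D = √(-4) = 2*I ≈ 2.0*I)
y = 3
-36 + 52*(19*(D*y - 5)) = -36 + 52*(19*((2*I)*3 - 5)) = -36 + 52*(19*(6*I - 5)) = -36 + 52*(19*(-5 + 6*I)) = -36 + 52*(-95 + 114*I) = -36 + (-4940 + 5928*I) = -4976 + 5928*I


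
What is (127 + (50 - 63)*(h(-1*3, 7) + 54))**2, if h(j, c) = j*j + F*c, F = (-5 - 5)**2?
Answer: 95883264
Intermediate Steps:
F = 100 (F = (-10)**2 = 100)
h(j, c) = j**2 + 100*c (h(j, c) = j*j + 100*c = j**2 + 100*c)
(127 + (50 - 63)*(h(-1*3, 7) + 54))**2 = (127 + (50 - 63)*(((-1*3)**2 + 100*7) + 54))**2 = (127 - 13*(((-3)**2 + 700) + 54))**2 = (127 - 13*((9 + 700) + 54))**2 = (127 - 13*(709 + 54))**2 = (127 - 13*763)**2 = (127 - 9919)**2 = (-9792)**2 = 95883264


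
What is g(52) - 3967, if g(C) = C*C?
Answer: -1263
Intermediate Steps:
g(C) = C²
g(52) - 3967 = 52² - 3967 = 2704 - 3967 = -1263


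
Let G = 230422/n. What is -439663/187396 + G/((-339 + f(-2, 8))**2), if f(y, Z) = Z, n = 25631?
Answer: -1234599986635921/526237574881436 ≈ -2.3461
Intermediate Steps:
G = 230422/25631 ≈ 8.9900
-439663/187396 + G/((-339 + f(-2, 8))**2) = -439663/187396 + 230422/(25631*((-339 + 8)**2)) = -439663*1/187396 + 230422/(25631*((-331)**2)) = -439663/187396 + (230422/25631)/109561 = -439663/187396 + (230422/25631)*(1/109561) = -439663/187396 + 230422/2808157991 = -1234599986635921/526237574881436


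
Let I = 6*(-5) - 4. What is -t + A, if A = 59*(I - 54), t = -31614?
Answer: 26422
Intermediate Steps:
I = -34 (I = -30 - 4 = -34)
A = -5192 (A = 59*(-34 - 54) = 59*(-88) = -5192)
-t + A = -1*(-31614) - 5192 = 31614 - 5192 = 26422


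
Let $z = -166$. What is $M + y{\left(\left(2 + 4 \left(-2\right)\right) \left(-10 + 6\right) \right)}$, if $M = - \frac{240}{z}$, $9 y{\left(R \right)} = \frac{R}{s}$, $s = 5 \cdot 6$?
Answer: $\frac{5732}{3735} \approx 1.5347$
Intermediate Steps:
$s = 30$
$y{\left(R \right)} = \frac{R}{270}$ ($y{\left(R \right)} = \frac{R \frac{1}{30}}{9} = \frac{\frac{1}{30} R}{9} = \frac{R}{270}$)
$M = \frac{120}{83}$ ($M = - \frac{240}{-166} = \left(-240\right) \left(- \frac{1}{166}\right) = \frac{120}{83} \approx 1.4458$)
$M + y{\left(\left(2 + 4 \left(-2\right)\right) \left(-10 + 6\right) \right)} = \frac{120}{83} + \frac{\left(2 + 4 \left(-2\right)\right) \left(-10 + 6\right)}{270} = \frac{120}{83} + \frac{\left(2 - 8\right) \left(-4\right)}{270} = \frac{120}{83} + \frac{\left(-6\right) \left(-4\right)}{270} = \frac{120}{83} + \frac{1}{270} \cdot 24 = \frac{120}{83} + \frac{4}{45} = \frac{5732}{3735}$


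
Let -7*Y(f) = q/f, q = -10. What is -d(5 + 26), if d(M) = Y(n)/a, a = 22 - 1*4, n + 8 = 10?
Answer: -5/126 ≈ -0.039683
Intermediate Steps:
n = 2 (n = -8 + 10 = 2)
a = 18 (a = 22 - 4 = 18)
Y(f) = 10/(7*f) (Y(f) = -(-10)/(7*f) = 10/(7*f))
d(M) = 5/126 (d(M) = ((10/7)/2)/18 = ((10/7)*(½))*(1/18) = (5/7)*(1/18) = 5/126)
-d(5 + 26) = -1*5/126 = -5/126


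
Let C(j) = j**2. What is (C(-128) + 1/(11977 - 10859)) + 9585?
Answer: 29033343/1118 ≈ 25969.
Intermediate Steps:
(C(-128) + 1/(11977 - 10859)) + 9585 = ((-128)**2 + 1/(11977 - 10859)) + 9585 = (16384 + 1/1118) + 9585 = 18317313/1118 + 9585 = 29033343/1118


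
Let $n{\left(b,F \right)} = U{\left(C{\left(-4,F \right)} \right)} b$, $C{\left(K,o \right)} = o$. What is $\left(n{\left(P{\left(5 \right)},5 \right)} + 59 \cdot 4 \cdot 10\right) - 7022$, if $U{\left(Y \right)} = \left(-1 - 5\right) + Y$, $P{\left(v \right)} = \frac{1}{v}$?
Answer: $- \frac{23311}{5} \approx -4662.2$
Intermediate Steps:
$U{\left(Y \right)} = -6 + Y$
$n{\left(b,F \right)} = b \left(-6 + F\right)$ ($n{\left(b,F \right)} = \left(-6 + F\right) b = b \left(-6 + F\right)$)
$\left(n{\left(P{\left(5 \right)},5 \right)} + 59 \cdot 4 \cdot 10\right) - 7022 = \left(\frac{-6 + 5}{5} + 59 \cdot 4 \cdot 10\right) - 7022 = \left(\frac{1}{5} \left(-1\right) + 59 \cdot 40\right) - 7022 = \left(- \frac{1}{5} + 2360\right) - 7022 = \frac{11799}{5} - 7022 = - \frac{23311}{5}$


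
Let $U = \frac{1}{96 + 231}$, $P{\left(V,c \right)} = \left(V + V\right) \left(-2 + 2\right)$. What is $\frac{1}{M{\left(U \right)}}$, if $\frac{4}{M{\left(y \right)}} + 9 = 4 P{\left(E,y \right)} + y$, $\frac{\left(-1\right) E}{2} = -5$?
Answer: $- \frac{1471}{654} \approx -2.2492$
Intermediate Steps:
$E = 10$ ($E = \left(-2\right) \left(-5\right) = 10$)
$P{\left(V,c \right)} = 0$ ($P{\left(V,c \right)} = 2 V 0 = 0$)
$U = \frac{1}{327} \approx 0.0030581$
$M{\left(y \right)} = \frac{4}{-9 + y}$ ($M{\left(y \right)} = \frac{4}{-9 + \left(4 \cdot 0 + y\right)} = \frac{4}{-9 + \left(0 + y\right)} = \frac{4}{-9 + y}$)
$\frac{1}{M{\left(U \right)}} = \frac{1}{4 \frac{1}{-9 + \frac{1}{327}}} = \frac{1}{4 \frac{1}{- \frac{2942}{327}}} = \frac{1}{4 \left(- \frac{327}{2942}\right)} = \frac{1}{- \frac{654}{1471}} = - \frac{1471}{654}$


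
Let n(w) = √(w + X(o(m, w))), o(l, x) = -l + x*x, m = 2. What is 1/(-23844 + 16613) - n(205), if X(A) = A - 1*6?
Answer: -1/7231 - √42222 ≈ -205.48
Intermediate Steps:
o(l, x) = x² - l (o(l, x) = -l + x² = x² - l)
X(A) = -6 + A (X(A) = A - 6 = -6 + A)
n(w) = √(-8 + w + w²) (n(w) = √(w + (-6 + (w² - 1*2))) = √(w + (-6 + (w² - 2))) = √(w + (-6 + (-2 + w²))) = √(w + (-8 + w²)) = √(-8 + w + w²))
1/(-23844 + 16613) - n(205) = 1/(-23844 + 16613) - √(-8 + 205 + 205²) = 1/(-7231) - √(-8 + 205 + 42025) = -1/7231 - √42222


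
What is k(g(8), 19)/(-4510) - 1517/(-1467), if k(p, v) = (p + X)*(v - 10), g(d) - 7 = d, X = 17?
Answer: 3209587/3308085 ≈ 0.97023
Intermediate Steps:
g(d) = 7 + d
k(p, v) = (-10 + v)*(17 + p) (k(p, v) = (p + 17)*(v - 10) = (17 + p)*(-10 + v) = (-10 + v)*(17 + p))
k(g(8), 19)/(-4510) - 1517/(-1467) = (-170 - 10*(7 + 8) + 17*19 + (7 + 8)*19)/(-4510) - 1517/(-1467) = (-170 - 10*15 + 323 + 15*19)*(-1/4510) - 1517*(-1/1467) = (-170 - 150 + 323 + 285)*(-1/4510) + 1517/1467 = 288*(-1/4510) + 1517/1467 = -144/2255 + 1517/1467 = 3209587/3308085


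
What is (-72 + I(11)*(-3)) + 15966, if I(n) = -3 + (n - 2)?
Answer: 15876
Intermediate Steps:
I(n) = -5 + n (I(n) = -3 + (-2 + n) = -5 + n)
(-72 + I(11)*(-3)) + 15966 = (-72 + (-5 + 11)*(-3)) + 15966 = (-72 + 6*(-3)) + 15966 = (-72 - 18) + 15966 = -90 + 15966 = 15876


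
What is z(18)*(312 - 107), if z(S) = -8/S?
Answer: -820/9 ≈ -91.111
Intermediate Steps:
z(18)*(312 - 107) = (-8/18)*(312 - 107) = -8*1/18*205 = -4/9*205 = -820/9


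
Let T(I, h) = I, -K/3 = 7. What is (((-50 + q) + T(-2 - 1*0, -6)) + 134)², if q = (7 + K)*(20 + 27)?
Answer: 331776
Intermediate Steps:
K = -21 (K = -3*7 = -21)
q = -658 (q = (7 - 21)*(20 + 27) = -14*47 = -658)
(((-50 + q) + T(-2 - 1*0, -6)) + 134)² = (((-50 - 658) + (-2 - 1*0)) + 134)² = ((-708 + (-2 + 0)) + 134)² = ((-708 - 2) + 134)² = (-710 + 134)² = (-576)² = 331776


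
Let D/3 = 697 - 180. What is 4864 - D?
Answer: 3313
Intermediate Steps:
D = 1551 (D = 3*(697 - 180) = 3*517 = 1551)
4864 - D = 4864 - 1*1551 = 4864 - 1551 = 3313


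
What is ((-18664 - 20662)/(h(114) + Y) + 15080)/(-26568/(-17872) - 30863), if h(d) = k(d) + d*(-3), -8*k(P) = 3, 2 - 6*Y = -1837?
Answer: -1481642416/2826729461 ≈ -0.52415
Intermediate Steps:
Y = 613/2 (Y = ⅓ - ⅙*(-1837) = ⅓ + 1837/6 = 613/2 ≈ 306.50)
k(P) = -3/8 (k(P) = -⅛*3 = -3/8)
h(d) = -3/8 - 3*d (h(d) = -3/8 + d*(-3) = -3/8 - 3*d)
((-18664 - 20662)/(h(114) + Y) + 15080)/(-26568/(-17872) - 30863) = ((-18664 - 20662)/((-3/8 - 3*114) + 613/2) + 15080)/(-26568/(-17872) - 30863) = (-39326/((-3/8 - 342) + 613/2) + 15080)/(-26568*(-1/17872) - 30863) = (-39326/(-2739/8 + 613/2) + 15080)/(3321/2234 - 30863) = (-39326/(-287/8) + 15080)/(-68944621/2234) = (-39326*(-8/287) + 15080)*(-2234/68944621) = (44944/41 + 15080)*(-2234/68944621) = (663224/41)*(-2234/68944621) = -1481642416/2826729461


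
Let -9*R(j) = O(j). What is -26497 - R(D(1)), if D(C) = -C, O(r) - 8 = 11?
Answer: -238454/9 ≈ -26495.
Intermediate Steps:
O(r) = 19 (O(r) = 8 + 11 = 19)
R(j) = -19/9 (R(j) = -⅑*19 = -19/9)
-26497 - R(D(1)) = -26497 - 1*(-19/9) = -26497 + 19/9 = -238454/9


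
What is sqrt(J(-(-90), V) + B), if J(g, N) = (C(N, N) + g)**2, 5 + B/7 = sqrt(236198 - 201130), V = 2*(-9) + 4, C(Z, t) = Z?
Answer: sqrt(5741 + 14*sqrt(8767)) ≈ 83.975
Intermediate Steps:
V = -14 (V = -18 + 4 = -14)
B = -35 + 14*sqrt(8767) (B = -35 + 7*sqrt(236198 - 201130) = -35 + 7*sqrt(35068) = -35 + 7*(2*sqrt(8767)) = -35 + 14*sqrt(8767) ≈ 1275.9)
J(g, N) = (N + g)**2
sqrt(J(-(-90), V) + B) = sqrt((-14 - (-90))**2 + (-35 + 14*sqrt(8767))) = sqrt((-14 - 45*(-2))**2 + (-35 + 14*sqrt(8767))) = sqrt((-14 + 90)**2 + (-35 + 14*sqrt(8767))) = sqrt(76**2 + (-35 + 14*sqrt(8767))) = sqrt(5776 + (-35 + 14*sqrt(8767))) = sqrt(5741 + 14*sqrt(8767))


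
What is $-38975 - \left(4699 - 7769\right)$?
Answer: $-35905$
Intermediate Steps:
$-38975 - \left(4699 - 7769\right) = -38975 - -3070 = -38975 + 3070 = -35905$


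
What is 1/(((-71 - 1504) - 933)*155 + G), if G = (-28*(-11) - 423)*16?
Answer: -1/390580 ≈ -2.5603e-6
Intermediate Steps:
G = -1840 (G = (308 - 423)*16 = -115*16 = -1840)
1/(((-71 - 1504) - 933)*155 + G) = 1/(((-71 - 1504) - 933)*155 - 1840) = 1/((-1575 - 933)*155 - 1840) = 1/(-2508*155 - 1840) = 1/(-388740 - 1840) = 1/(-390580) = -1/390580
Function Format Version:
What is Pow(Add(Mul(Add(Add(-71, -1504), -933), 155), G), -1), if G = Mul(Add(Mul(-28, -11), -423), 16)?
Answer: Rational(-1, 390580) ≈ -2.5603e-6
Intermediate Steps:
G = -1840 (G = Mul(Add(308, -423), 16) = Mul(-115, 16) = -1840)
Pow(Add(Mul(Add(Add(-71, -1504), -933), 155), G), -1) = Pow(Add(Mul(Add(Add(-71, -1504), -933), 155), -1840), -1) = Pow(Add(Mul(Add(-1575, -933), 155), -1840), -1) = Pow(Add(Mul(-2508, 155), -1840), -1) = Pow(Add(-388740, -1840), -1) = Pow(-390580, -1) = Rational(-1, 390580)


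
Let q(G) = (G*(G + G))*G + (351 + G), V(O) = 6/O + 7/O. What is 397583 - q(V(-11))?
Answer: 528721759/1331 ≈ 3.9724e+5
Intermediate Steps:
V(O) = 13/O
q(G) = 351 + G + 2*G³ (q(G) = (G*(2*G))*G + (351 + G) = (2*G²)*G + (351 + G) = 2*G³ + (351 + G) = 351 + G + 2*G³)
397583 - q(V(-11)) = 397583 - (351 + 13/(-11) + 2*(13/(-11))³) = 397583 - (351 + 13*(-1/11) + 2*(13*(-1/11))³) = 397583 - (351 - 13/11 + 2*(-13/11)³) = 397583 - (351 - 13/11 + 2*(-2197/1331)) = 397583 - (351 - 13/11 - 4394/1331) = 397583 - 1*461214/1331 = 397583 - 461214/1331 = 528721759/1331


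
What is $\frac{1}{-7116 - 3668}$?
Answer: $- \frac{1}{10784} \approx -9.273 \cdot 10^{-5}$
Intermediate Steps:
$\frac{1}{-7116 - 3668} = \frac{1}{-10784} = - \frac{1}{10784}$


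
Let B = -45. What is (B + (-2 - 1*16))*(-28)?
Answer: 1764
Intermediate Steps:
(B + (-2 - 1*16))*(-28) = (-45 + (-2 - 1*16))*(-28) = (-45 + (-2 - 16))*(-28) = (-45 - 18)*(-28) = -63*(-28) = 1764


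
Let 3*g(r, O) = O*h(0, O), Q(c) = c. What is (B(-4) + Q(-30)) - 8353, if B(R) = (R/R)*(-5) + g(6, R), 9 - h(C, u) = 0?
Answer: -8400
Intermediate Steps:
h(C, u) = 9 (h(C, u) = 9 - 1*0 = 9 + 0 = 9)
g(r, O) = 3*O (g(r, O) = (O*9)/3 = (9*O)/3 = 3*O)
B(R) = -5 + 3*R (B(R) = (R/R)*(-5) + 3*R = 1*(-5) + 3*R = -5 + 3*R)
(B(-4) + Q(-30)) - 8353 = ((-5 + 3*(-4)) - 30) - 8353 = ((-5 - 12) - 30) - 8353 = (-17 - 30) - 8353 = -47 - 8353 = -8400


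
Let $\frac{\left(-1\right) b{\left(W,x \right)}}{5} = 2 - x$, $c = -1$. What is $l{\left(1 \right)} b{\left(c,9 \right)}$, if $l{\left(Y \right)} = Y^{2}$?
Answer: $35$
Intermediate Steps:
$b{\left(W,x \right)} = -10 + 5 x$ ($b{\left(W,x \right)} = - 5 \left(2 - x\right) = -10 + 5 x$)
$l{\left(1 \right)} b{\left(c,9 \right)} = 1^{2} \left(-10 + 5 \cdot 9\right) = 1 \left(-10 + 45\right) = 1 \cdot 35 = 35$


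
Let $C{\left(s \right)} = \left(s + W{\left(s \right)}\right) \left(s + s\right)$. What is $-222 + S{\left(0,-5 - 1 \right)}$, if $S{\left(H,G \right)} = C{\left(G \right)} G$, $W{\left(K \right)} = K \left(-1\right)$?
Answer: $-222$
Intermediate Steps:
$W{\left(K \right)} = - K$
$C{\left(s \right)} = 0$ ($C{\left(s \right)} = \left(s - s\right) \left(s + s\right) = 0 \cdot 2 s = 0$)
$S{\left(H,G \right)} = 0$ ($S{\left(H,G \right)} = 0 G = 0$)
$-222 + S{\left(0,-5 - 1 \right)} = -222 + 0 = -222$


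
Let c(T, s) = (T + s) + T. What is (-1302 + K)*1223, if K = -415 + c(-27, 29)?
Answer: -2130466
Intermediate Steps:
c(T, s) = s + 2*T
K = -440 (K = -415 + (29 + 2*(-27)) = -415 + (29 - 54) = -415 - 25 = -440)
(-1302 + K)*1223 = (-1302 - 440)*1223 = -1742*1223 = -2130466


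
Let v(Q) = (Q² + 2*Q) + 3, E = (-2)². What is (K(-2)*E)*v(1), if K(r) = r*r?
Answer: 96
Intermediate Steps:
E = 4
v(Q) = 3 + Q² + 2*Q
K(r) = r²
(K(-2)*E)*v(1) = ((-2)²*4)*(3 + 1² + 2*1) = (4*4)*(3 + 1 + 2) = 16*6 = 96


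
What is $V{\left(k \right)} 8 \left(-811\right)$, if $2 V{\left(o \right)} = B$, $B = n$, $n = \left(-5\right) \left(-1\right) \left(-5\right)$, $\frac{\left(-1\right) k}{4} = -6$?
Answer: $81100$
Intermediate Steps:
$k = 24$ ($k = \left(-4\right) \left(-6\right) = 24$)
$n = -25$ ($n = 5 \left(-5\right) = -25$)
$B = -25$
$V{\left(o \right)} = - \frac{25}{2}$ ($V{\left(o \right)} = \frac{1}{2} \left(-25\right) = - \frac{25}{2}$)
$V{\left(k \right)} 8 \left(-811\right) = \left(- \frac{25}{2}\right) 8 \left(-811\right) = \left(-100\right) \left(-811\right) = 81100$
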